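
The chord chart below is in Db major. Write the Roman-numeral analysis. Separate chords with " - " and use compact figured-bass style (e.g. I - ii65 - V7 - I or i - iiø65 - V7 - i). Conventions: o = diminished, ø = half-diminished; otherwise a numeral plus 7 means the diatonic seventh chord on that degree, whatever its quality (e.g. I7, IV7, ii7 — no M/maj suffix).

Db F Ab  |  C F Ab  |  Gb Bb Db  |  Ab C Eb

I - iii64 - IV - V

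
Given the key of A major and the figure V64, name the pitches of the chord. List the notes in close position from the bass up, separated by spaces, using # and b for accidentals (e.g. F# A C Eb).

B E G#

The numeral's case and figure indicate a major triad. In A major its root, scale degree 5, is E.
That chord is spelled E-G#-B.
With the 64 figure the chord is in second inversion; from the bass B upward in close position it reads B-E-G#.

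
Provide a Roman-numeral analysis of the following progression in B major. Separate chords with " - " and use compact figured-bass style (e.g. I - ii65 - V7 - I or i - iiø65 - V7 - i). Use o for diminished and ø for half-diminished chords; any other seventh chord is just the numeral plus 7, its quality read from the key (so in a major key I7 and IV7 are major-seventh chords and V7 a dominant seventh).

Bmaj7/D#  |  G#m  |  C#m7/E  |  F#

Bmaj7/D#: root B is the tonic; major seventh chord there is I65.
G#m: root G# is the submediant; minor triad there is vi.
C#m7/E has root C#, degree 2 in B major, so ii65.
F# has root F#, degree 5 in B major, so V.

I65 - vi - ii65 - V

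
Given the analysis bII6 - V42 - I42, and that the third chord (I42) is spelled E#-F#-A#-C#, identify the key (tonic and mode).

F# major

The anchor chord is a major seventh chord on F#, labeled I42.
If F# is scale degree 1 and the mode makes that degree carry a major seventh chord, the tonic is F# and the mode is major.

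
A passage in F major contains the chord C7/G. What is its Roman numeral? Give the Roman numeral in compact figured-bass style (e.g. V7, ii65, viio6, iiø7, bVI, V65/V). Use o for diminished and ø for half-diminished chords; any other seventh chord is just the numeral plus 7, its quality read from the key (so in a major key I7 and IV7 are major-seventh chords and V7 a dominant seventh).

The pitches C-E-G-Bb form a dominant seventh chord rooted on C.
In F major, C is the dominant; the diatonic dominant seventh chord there is V7.
With G in the bass the chord is in second inversion, so the figured bass is 43.

V43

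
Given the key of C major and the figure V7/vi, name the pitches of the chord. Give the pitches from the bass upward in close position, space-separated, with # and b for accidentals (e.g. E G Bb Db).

V7/vi is a secondary dominant — the dominant seventh of vi. vi in C major is A, so the applied chord's root is E, a perfect fifth above.
Building a dominant seventh chord on E gives E-G#-B-D.

E G# B D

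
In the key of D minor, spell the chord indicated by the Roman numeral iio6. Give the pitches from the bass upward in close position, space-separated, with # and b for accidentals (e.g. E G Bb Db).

G Bb E

The numeral's case and figure indicate a diminished triad. In D minor its root, the supertonic, is E.
Stacking thirds from E gives E-G-Bb.
With the 6 figure the chord is in first inversion; from the bass G upward in close position it reads G-Bb-E.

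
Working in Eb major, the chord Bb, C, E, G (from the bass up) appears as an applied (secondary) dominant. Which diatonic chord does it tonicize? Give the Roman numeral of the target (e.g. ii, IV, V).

ii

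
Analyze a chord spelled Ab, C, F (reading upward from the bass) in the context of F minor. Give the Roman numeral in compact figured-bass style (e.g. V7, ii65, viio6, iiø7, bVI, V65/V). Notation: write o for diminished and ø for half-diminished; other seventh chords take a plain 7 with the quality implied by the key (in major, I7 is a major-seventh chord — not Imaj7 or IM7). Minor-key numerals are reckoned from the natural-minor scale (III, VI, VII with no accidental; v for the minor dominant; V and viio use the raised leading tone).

i6

Stacked in thirds the chord is F-Ab-C: a minor triad on F.
F is scale degree 1 in F minor, and a minor triad on that degree is written i.
With Ab in the bass the chord is in first inversion, so the figured bass is 6.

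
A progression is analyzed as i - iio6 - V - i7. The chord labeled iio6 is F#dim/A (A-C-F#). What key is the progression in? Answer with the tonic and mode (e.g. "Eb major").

E minor

The chord F#dim/A is a diminished triad rooted on F#; its label is iio6.
iio6 on F# implies F# is the supertonic; that puts the tonic at E, and the lowercase numeral fits minor mode.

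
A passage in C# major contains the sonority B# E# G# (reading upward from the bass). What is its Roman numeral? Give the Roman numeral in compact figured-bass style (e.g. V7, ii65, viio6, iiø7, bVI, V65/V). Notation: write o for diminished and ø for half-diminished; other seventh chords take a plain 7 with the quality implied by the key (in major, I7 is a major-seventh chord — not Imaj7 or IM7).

The pitches E#-G#-B# form a minor triad rooted on E#.
E# is scale degree 3 in C# major, and a minor triad on that degree is written iii.
With B# in the bass the chord is in second inversion, so the figured bass is 64.

iii64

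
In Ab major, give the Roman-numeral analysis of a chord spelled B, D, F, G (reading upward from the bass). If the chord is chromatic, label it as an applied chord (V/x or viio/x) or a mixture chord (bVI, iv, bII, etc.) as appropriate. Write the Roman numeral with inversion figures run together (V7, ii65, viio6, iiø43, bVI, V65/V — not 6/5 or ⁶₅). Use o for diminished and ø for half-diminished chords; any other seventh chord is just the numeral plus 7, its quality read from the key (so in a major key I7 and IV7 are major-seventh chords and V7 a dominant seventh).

Stacked in thirds the chord is G-B-D-F: a dominant seventh chord on G.
G is not a diatonic chord root with this quality in Ab major, but it lies a perfect fifth above C (iii), so the chord functions as an applied dominant of iii.
With B in the bass the chord is in first inversion, so the figured bass is 65.

V65/iii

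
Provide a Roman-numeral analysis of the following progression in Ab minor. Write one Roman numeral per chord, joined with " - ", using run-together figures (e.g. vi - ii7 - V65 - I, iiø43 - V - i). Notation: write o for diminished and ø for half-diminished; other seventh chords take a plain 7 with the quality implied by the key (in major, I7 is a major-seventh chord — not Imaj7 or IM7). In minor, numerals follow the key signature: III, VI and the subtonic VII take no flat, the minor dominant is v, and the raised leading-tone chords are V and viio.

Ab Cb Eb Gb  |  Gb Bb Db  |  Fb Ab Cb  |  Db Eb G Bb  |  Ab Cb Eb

i7 - VII - VI - V42 - i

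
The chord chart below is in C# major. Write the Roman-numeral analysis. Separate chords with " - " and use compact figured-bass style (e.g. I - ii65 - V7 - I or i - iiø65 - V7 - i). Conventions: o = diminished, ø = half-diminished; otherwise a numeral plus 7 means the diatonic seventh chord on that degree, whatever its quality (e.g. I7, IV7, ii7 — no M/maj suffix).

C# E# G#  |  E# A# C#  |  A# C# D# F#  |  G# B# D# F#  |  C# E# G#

I - vi64 - ii43 - V7 - I

C#-E#-G# has root C#, degree 1 in C# major, so I.
E#-A#-C# has root A#, degree 6 in C# major, so vi64.
A#-C#-D#-F#: root D# is the supertonic; minor seventh chord there is ii43.
G#-B#-D#-F# has root G#, degree 5 in C# major, so V7.
C#-E#-G#: major triad on C# = scale degree 1 → I.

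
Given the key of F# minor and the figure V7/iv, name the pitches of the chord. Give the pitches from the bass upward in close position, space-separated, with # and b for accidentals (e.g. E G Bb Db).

F# A# C# E

The slash means an applied dominant: we want the dominant of iv. In F# minor, iv is B minor, and its dominant is built on F#.
Building a dominant seventh chord on F# gives F#-A#-C#-E.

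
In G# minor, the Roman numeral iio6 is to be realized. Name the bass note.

iio in G# minor has root A#; the chord is A#-C#-E.
The figure 6 means first inversion — the third is in the bass.

C#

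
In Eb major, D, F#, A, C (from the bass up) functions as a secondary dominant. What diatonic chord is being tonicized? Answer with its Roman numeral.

iii

The chord is a dominant seventh chord on D.
A dominant resolves down a perfect fifth: D → G. In Eb major, G is scale degree 3, i.e. iii.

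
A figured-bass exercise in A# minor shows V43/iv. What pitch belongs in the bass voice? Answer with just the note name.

The applied chord V43/iv is rooted on A#: A#-C##-E#-G#.
The figure 43 means second inversion — the fifth is in the bass.

E#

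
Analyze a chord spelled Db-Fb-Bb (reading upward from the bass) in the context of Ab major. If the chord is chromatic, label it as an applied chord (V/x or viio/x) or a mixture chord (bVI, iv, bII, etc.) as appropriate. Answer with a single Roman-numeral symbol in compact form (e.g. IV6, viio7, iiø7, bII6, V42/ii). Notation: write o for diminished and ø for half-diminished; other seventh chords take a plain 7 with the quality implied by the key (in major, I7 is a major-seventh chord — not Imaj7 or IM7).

The pitches Bb-Db-Fb form a diminished triad rooted on Bb.
Bb is the second degree of Ab major. This is the diminished supertonic triad, borrowed from the parallel minor.
With Db in the bass the chord is in first inversion, so the figured bass is 6.

iio6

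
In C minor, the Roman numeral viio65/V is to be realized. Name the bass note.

The applied chord viio65/V is rooted on F#: F#-A-C-Eb.
The figure 65 means first inversion — the third is in the bass.

A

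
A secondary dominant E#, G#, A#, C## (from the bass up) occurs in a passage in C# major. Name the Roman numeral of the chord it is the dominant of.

ii

The chord is a dominant seventh chord on A#.
A dominant resolves down a perfect fifth: A# → D#. In C# major, D# is scale degree 2, i.e. ii.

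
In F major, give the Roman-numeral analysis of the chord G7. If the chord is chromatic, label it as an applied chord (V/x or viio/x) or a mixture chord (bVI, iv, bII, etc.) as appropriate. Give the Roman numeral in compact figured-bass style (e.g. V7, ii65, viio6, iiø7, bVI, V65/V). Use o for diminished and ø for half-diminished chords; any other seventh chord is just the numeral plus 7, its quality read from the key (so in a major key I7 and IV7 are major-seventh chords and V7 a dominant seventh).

Stacked in thirds the chord is G-B-D-F: a dominant seventh chord on G.
G is not a diatonic chord root with this quality in F major, but it lies a perfect fifth above C (V), so the chord functions as an applied dominant of V.

V7/V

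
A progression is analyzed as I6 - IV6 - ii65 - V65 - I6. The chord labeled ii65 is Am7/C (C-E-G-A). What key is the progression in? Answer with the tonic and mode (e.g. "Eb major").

G major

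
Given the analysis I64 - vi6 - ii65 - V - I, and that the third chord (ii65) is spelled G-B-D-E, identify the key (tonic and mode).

D major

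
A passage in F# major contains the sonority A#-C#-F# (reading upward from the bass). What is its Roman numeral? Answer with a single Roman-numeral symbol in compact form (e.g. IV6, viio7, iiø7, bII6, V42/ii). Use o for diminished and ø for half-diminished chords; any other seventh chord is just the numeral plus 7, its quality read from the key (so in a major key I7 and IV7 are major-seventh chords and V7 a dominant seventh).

Stacked in thirds the chord is F#-A#-C#: a major triad on F#.
F# is scale degree 1 in F# major, and a major triad on that degree is written I.
With A# in the bass the chord is in first inversion, so the figured bass is 6.

I6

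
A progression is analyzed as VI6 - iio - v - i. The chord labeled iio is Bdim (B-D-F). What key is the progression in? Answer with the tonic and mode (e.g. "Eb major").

A minor

The anchor chord is a diminished triad on B, labeled iio.
Counting down one scale step from B places the tonic on A; a diminished triad on degree 2 is diatonic only in minor.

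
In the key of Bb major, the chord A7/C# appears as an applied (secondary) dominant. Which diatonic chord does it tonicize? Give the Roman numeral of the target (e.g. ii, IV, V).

iii

The chord is a dominant seventh chord on A.
A dominant resolves down a perfect fifth: A → D. In Bb major, D is scale degree 3, i.e. iii.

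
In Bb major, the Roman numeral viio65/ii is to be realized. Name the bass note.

D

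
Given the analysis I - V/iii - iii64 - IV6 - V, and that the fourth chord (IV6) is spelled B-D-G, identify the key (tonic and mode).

D major

The anchor chord is a major triad on G, labeled IV6.
IV6 on G implies G is the subdominant; that puts the tonic at D, and the uppercase numeral fits major mode.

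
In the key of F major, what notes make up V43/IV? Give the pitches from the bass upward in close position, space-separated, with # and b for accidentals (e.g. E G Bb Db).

C Eb F A

V43/IV is a secondary dominant — the dominant seventh of IV. IV in F major is Bb, so the applied chord's root is F, a perfect fifth above.
Building a dominant seventh chord on F gives F-A-C-Eb.
The figured bass 43 indicates second inversion, placing the fifth (C) in the bass: C-Eb-F-A.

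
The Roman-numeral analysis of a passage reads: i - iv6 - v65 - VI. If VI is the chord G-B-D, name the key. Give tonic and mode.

B minor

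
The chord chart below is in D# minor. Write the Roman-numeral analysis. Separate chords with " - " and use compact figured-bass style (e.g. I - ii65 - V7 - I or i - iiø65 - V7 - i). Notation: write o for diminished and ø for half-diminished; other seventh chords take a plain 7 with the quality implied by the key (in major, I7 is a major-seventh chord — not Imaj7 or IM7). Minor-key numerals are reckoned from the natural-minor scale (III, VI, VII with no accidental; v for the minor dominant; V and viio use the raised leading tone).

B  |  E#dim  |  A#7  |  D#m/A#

B has root B, degree 6 in D# minor, so VI.
E#dim: root E# is the supertonic; diminished triad there is iio.
A#7: root A# is the dominant; dominant seventh chord there is V7.
D#m/A#: minor triad on D# = scale degree 1 → i64.

VI - iio - V7 - i64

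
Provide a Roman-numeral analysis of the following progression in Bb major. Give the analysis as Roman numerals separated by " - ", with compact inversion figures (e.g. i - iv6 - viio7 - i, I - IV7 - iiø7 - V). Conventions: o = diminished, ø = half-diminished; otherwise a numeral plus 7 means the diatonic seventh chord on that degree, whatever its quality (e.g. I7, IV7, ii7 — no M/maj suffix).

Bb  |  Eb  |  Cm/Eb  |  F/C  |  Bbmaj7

I - IV - ii6 - V64 - I7

Bb: major triad on Bb = scale degree 1 → I.
Eb: major triad on Eb = scale degree 4 → IV.
Cm/Eb: root C is the supertonic; minor triad there is ii6.
F/C has root F, degree 5 in Bb major, so V64.
Bbmaj7 has root Bb, degree 1 in Bb major, so I7.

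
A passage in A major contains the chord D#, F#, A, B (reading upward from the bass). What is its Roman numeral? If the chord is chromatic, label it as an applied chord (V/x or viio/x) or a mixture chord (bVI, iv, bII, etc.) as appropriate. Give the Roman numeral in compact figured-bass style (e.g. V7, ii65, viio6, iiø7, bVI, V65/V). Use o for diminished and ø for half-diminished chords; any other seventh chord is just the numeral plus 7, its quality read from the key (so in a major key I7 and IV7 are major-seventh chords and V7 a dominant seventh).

V65/V

The pitches B-D#-F#-A form a dominant seventh chord rooted on B.
B is not a diatonic chord root with this quality in A major, but it lies a perfect fifth above E (V), so the chord functions as an applied dominant of V.
With D# in the bass the chord is in first inversion, so the figured bass is 65.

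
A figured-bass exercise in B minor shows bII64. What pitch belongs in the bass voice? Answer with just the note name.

G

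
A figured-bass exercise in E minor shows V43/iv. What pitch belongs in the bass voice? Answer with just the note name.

The applied chord V43/iv is rooted on E: E-G#-B-D.
The figure 43 means second inversion — the fifth is in the bass.

B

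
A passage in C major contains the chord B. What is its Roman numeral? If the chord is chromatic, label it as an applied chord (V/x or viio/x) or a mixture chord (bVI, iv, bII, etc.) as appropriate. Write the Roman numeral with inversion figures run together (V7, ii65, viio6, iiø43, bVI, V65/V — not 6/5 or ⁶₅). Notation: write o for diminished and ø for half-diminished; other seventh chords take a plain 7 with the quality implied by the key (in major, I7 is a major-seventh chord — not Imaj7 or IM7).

Stacked in thirds the chord is B-D#-F#: a major triad on B.
B is not a diatonic chord root with this quality in C major, but it lies a perfect fifth above E (iii), so the chord functions as an applied dominant of iii.

V/iii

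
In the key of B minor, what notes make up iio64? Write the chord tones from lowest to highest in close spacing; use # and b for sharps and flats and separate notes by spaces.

G C# E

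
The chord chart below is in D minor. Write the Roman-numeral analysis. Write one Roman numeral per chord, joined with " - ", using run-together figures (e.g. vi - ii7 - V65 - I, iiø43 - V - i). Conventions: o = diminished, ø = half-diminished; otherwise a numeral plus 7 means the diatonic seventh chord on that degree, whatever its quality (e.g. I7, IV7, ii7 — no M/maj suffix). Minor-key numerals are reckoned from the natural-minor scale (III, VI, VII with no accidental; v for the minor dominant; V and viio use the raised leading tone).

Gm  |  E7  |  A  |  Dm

Gm has root G, degree 4 in D minor, so iv.
E7 is the secondary dominant of V (dominant seventh chord on E): V7/V.
A: major triad on A = scale degree 5 → V.
Dm has root D, degree 1 in D minor, so i.

iv - V7/V - V - i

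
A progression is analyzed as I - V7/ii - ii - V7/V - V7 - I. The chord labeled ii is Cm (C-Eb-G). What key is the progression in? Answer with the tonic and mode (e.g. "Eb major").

The anchor chord is a minor triad on C, labeled ii.
ii on C implies C is the supertonic; that puts the tonic at Bb, and the lowercase numeral fits major mode.

Bb major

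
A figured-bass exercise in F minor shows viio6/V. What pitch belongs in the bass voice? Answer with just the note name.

The applied chord viio6/V is rooted on B: B-D-F.
The figure 6 means first inversion — the third is in the bass.

D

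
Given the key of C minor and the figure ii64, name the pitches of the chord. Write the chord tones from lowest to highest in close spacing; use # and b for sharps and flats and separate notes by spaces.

A D F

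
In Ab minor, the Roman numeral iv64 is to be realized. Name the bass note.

Ab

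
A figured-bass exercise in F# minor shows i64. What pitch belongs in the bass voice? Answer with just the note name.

C#

i in F# minor has root F#; the chord is F#-A-C#.
The figure 64 means second inversion — the fifth is in the bass.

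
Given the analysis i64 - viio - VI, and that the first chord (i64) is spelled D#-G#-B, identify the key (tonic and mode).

i64 is given as D#-G#-B — a minor triad with root G#.
If G# is scale degree 1 and the mode makes that degree carry a minor triad, the tonic is G# and the mode is minor.

G# minor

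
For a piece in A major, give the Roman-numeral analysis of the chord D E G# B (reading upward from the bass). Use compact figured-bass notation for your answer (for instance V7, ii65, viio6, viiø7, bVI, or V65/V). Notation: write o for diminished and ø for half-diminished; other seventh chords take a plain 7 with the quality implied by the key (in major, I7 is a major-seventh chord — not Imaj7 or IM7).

V42

Stacked in thirds the chord is E-G#-B-D: a dominant seventh chord on E.
In A major, E is the dominant; the diatonic dominant seventh chord there is V7.
With D in the bass the chord is in third inversion, so the figured bass is 42.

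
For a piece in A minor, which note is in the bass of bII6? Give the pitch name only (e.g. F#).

D

bII in A minor has root Bb; the chord is Bb-D-F.
The figure 6 means first inversion — the third is in the bass.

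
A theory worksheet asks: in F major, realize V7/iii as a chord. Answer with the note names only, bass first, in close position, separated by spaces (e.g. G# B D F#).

E G# B D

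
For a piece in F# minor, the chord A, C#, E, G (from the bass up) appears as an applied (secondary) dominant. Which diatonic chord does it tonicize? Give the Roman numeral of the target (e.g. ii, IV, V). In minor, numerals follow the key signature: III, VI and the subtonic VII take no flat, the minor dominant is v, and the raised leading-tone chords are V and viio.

The chord is a dominant seventh chord on A.
A dominant resolves down a perfect fifth: A → D. In F# minor, D is scale degree 6, i.e. VI.

VI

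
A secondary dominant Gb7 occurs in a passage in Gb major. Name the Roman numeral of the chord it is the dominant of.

The chord is a dominant seventh chord on Gb.
A dominant resolves down a perfect fifth: Gb → Cb. In Gb major, Cb is scale degree 4, i.e. IV.

IV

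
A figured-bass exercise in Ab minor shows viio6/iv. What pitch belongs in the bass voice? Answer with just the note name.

Eb

The applied chord viio6/iv is rooted on C: C-Eb-Gb.
The figure 6 means first inversion — the third is in the bass.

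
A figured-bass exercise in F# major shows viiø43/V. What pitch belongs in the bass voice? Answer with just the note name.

The applied chord viiø43/V is rooted on B#: B#-D#-F#-A#.
The figure 43 means second inversion — the fifth is in the bass.

F#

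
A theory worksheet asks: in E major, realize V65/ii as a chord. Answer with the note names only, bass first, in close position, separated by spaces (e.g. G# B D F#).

The slash means an applied dominant: we want the dominant of ii. In E major, ii is F# minor, and its dominant is built on C#.
Building a dominant seventh chord on C# gives C#-E#-G#-B.
With the 65 figure the chord is in first inversion; from the bass E# upward in close position it reads E#-G#-B-C#.

E# G# B C#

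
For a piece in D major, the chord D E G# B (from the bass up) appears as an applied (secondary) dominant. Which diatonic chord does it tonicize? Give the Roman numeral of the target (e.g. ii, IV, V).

V

The chord is a dominant seventh chord on E.
A dominant resolves down a perfect fifth: E → A. In D major, A is scale degree 5, i.e. V.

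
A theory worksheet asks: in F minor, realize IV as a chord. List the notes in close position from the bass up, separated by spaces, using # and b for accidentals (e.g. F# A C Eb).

IV is the major subdominant, borrowed from the parallel major. In F minor that root is Bb.
So the chord is Bb-D-F.

Bb D F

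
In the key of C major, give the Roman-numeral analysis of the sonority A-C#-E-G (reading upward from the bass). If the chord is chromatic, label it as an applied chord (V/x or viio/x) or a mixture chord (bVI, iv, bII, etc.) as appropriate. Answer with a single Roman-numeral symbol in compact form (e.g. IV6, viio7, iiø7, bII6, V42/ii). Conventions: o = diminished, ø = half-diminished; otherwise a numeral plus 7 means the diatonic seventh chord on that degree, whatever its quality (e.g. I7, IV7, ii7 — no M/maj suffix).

V7/ii

The pitches A-C#-E-G form a dominant seventh chord rooted on A.
A is not a diatonic chord root with this quality in C major, but it lies a perfect fifth above D (ii), so the chord functions as an applied dominant of ii.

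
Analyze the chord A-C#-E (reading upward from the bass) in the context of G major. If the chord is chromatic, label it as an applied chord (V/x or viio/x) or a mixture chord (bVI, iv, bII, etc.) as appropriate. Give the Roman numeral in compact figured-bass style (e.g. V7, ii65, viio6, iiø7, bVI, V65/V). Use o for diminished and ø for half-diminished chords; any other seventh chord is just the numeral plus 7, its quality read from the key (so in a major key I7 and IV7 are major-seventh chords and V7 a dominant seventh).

The pitches A-C#-E form a major triad rooted on A.
A is not a diatonic chord root with this quality in G major, but it lies a perfect fifth above D (V), so the chord functions as an applied dominant of V.

V/V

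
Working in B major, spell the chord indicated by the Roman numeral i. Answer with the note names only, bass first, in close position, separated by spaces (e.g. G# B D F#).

B D F#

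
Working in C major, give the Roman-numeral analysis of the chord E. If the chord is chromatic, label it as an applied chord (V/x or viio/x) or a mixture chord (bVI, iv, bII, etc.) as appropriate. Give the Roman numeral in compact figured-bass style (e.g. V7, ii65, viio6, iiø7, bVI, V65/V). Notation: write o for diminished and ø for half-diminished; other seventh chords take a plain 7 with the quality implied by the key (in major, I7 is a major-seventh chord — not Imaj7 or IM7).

V/vi

The pitches E-G#-B form a major triad rooted on E.
E is not a diatonic chord root with this quality in C major, but it lies a perfect fifth above A (vi), so the chord functions as an applied dominant of vi.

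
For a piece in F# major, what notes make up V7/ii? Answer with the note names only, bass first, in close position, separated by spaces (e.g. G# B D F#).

D# F## A# C#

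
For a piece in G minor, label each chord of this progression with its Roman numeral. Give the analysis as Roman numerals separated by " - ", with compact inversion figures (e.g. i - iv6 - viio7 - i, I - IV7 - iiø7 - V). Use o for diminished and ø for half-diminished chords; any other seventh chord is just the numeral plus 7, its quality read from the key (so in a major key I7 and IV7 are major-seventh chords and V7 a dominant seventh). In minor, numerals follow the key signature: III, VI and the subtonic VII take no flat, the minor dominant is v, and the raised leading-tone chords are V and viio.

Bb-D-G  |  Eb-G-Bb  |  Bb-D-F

Bb-D-G: root G is the tonic; minor triad there is i6.
Eb-G-Bb: root Eb is the submediant; major triad there is VI.
Bb-D-F: root Bb is the mediant; major triad there is III.

i6 - VI - III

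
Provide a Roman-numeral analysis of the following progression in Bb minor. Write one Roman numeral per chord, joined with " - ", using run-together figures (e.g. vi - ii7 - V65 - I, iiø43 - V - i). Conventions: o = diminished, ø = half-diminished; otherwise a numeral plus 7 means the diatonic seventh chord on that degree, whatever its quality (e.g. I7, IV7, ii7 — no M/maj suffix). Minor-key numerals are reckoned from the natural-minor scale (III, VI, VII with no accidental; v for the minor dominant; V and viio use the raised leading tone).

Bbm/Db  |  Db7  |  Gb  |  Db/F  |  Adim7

i6 - V7/VI - VI - III6 - viio7

Bbm/Db: root Bb is the tonic; minor triad there is i6.
Db7: chromatic; Db is V of VI, so V7/VI.
Gb: root Gb is the submediant; major triad there is VI.
Db/F has root Db, degree 3 in Bb minor, so III6.
Adim7: fully diminished seventh chord on A = scale degree 7 → viio7.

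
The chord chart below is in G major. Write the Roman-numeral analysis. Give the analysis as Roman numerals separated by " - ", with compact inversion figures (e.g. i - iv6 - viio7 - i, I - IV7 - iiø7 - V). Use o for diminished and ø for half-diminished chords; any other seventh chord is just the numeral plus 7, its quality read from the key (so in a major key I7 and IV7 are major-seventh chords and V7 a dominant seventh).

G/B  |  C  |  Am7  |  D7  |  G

I6 - IV - ii7 - V7 - I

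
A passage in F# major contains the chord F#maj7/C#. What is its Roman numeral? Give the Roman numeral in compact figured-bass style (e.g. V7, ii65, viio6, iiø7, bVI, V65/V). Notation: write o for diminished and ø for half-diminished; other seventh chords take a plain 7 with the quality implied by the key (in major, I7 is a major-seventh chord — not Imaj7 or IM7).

The pitches F#-A#-C#-E# form a major seventh chord rooted on F#.
F# is scale degree 1 in F# major, and a major seventh chord on that degree is written I7.
With C# in the bass the chord is in second inversion, so the figured bass is 43.

I43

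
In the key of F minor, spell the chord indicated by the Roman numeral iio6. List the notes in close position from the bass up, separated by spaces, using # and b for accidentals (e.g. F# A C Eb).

Bb Db G

In F minor, scale degree 2 is G, and the diatonic chord built there is a diminished triad.
That chord is spelled G-Bb-Db.
With the 6 figure the chord is in first inversion; from the bass Bb upward in close position it reads Bb-Db-G.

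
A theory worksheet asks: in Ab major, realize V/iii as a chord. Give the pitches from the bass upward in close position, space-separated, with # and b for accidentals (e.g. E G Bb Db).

The slash means an applied dominant: we want the dominant of iii. In Ab major, iii is C minor, and its dominant is built on G.
Building a major triad on G gives G-B-D.

G B D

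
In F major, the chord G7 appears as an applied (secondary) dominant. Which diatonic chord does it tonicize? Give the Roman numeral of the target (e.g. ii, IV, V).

The chord is a dominant seventh chord on G.
A dominant resolves down a perfect fifth: G → C. In F major, C is scale degree 5, i.e. V.

V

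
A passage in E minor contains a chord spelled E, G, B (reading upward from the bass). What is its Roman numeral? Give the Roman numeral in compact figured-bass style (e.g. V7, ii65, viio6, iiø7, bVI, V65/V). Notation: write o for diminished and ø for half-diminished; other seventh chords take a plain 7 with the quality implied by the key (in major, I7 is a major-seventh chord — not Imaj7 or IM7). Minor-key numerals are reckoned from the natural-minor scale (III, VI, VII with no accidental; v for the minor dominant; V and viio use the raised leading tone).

i

Stacked in thirds the chord is E-G-B: a minor triad on E.
In E minor, E is the tonic; the diatonic minor triad there is i.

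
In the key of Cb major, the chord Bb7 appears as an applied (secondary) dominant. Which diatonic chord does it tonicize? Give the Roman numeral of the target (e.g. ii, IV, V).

The chord is a dominant seventh chord on Bb.
A dominant resolves down a perfect fifth: Bb → Eb. In Cb major, Eb is scale degree 3, i.e. iii.

iii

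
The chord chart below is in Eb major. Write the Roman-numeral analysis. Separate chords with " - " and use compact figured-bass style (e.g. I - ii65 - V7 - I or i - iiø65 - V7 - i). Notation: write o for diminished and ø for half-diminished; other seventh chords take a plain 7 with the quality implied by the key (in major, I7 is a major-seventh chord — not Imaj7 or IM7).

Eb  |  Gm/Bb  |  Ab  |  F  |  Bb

Eb has root Eb, degree 1 in Eb major, so I.
Gm/Bb: root G is the mediant; minor triad there is iii6.
Ab: root Ab is the subdominant; major triad there is IV.
F: a major triad on F, the applied dominant of V → V/V.
Bb: root Bb is the dominant; major triad there is V.

I - iii6 - IV - V/V - V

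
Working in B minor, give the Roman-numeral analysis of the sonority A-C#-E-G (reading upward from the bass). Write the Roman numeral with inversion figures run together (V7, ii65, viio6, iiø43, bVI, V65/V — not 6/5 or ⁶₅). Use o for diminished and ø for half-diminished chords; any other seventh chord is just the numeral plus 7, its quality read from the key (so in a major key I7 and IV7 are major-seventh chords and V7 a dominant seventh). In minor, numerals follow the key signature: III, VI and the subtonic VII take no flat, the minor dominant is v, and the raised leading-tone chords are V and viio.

VII7

The pitches A-C#-E-G form a dominant seventh chord rooted on A.
In B minor, A is the subtonic; the diatonic dominant seventh chord there is VII7.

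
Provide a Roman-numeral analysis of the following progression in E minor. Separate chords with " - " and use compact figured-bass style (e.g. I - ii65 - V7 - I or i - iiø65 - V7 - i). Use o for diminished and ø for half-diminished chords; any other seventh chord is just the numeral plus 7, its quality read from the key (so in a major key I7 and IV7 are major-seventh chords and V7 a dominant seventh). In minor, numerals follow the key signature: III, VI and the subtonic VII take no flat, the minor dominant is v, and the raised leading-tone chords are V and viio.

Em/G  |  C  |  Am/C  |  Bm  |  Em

i6 - VI - iv6 - v - i

Em/G: root E is the tonic; minor triad there is i6.
C: major triad on C = scale degree 6 → VI.
Am/C has root A, degree 4 in E minor, so iv6.
Bm: minor triad on B = scale degree 5 → v.
Em has root E, degree 1 in E minor, so i.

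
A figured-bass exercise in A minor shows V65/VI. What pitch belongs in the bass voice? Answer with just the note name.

E

The applied chord V65/VI is rooted on C: C-E-G-Bb.
The figure 65 means first inversion — the third is in the bass.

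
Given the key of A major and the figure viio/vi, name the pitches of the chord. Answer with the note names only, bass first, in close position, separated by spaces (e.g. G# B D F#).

E# G# B

viio/vi is a secondary leading-tone chord. The target vi is F# in A major; the applied chord is rooted a semitone below, on E#.
Building a diminished triad on E# gives E#-G#-B.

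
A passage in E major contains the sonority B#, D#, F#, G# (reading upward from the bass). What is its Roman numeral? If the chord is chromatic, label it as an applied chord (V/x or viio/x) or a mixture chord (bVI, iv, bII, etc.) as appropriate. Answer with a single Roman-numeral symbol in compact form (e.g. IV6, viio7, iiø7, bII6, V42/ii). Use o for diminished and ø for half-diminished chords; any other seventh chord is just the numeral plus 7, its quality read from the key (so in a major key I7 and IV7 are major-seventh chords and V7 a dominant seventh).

The pitches G#-B#-D#-F# form a dominant seventh chord rooted on G#.
G# is not a diatonic chord root with this quality in E major, but it lies a perfect fifth above C# (vi), so the chord functions as an applied dominant of vi.
With B# in the bass the chord is in first inversion, so the figured bass is 65.

V65/vi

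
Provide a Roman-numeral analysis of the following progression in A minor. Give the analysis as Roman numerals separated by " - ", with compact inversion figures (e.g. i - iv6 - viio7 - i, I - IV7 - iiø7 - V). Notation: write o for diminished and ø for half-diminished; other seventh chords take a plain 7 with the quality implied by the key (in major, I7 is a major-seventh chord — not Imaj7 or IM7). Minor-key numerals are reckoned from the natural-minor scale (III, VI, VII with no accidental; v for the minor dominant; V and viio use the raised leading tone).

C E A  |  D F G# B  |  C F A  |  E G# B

C-E-A: minor triad on A = scale degree 1 → i6.
D-F-G#-B: fully diminished seventh chord on G# = scale degree 7 → viio43.
C-F-A: root F is the submediant; major triad there is VI64.
E-G#-B has root E, degree 5 in A minor, so V.

i6 - viio43 - VI64 - V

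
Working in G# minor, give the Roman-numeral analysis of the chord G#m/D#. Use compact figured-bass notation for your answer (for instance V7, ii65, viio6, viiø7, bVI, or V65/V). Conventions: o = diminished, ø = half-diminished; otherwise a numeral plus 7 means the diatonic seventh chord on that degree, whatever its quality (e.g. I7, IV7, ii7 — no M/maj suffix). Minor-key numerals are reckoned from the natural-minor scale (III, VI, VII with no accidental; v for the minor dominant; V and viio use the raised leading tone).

i64

Stacked in thirds the chord is G#-B-D#: a minor triad on G#.
G# is scale degree 1 in G# minor, and a minor triad on that degree is written i.
With D# in the bass the chord is in second inversion, so the figured bass is 64.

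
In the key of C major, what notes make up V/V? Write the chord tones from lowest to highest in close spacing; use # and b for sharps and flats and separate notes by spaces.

V/V is a secondary dominant — the dominant triad of V. V in C major is G, so the applied chord's root is D, a perfect fifth above.
Building a major triad on D gives D-F#-A.

D F# A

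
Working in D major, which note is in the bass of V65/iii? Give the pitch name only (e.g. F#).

E#

The applied chord V65/iii is rooted on C#: C#-E#-G#-B.
The figure 65 means first inversion — the third is in the bass.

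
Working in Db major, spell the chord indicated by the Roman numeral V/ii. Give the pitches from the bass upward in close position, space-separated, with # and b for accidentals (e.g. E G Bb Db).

The slash means an applied dominant: we want the dominant of ii. In Db major, ii is Eb minor, and its dominant is built on Bb.
Building a major triad on Bb gives Bb-D-F.

Bb D F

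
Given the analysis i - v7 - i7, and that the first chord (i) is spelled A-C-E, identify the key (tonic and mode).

The anchor chord is a minor triad on A, labeled i.
If A is scale degree 1 and the mode makes that degree carry a minor triad, the tonic is A and the mode is minor.

A minor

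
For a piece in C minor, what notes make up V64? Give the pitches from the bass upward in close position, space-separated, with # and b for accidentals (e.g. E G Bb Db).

D G B

In C minor, the fifth degree is G. The dominant is major (leading tone raised), so V is a major triad.
That chord is spelled G-B-D.
With the 64 figure the chord is in second inversion; from the bass D upward in close position it reads D-G-B.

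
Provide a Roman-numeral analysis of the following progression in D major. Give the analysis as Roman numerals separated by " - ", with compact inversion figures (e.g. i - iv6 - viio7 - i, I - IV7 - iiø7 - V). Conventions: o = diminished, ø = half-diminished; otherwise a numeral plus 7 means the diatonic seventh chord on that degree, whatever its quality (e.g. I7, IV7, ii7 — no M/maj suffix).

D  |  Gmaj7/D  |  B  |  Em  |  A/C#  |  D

I - IV43 - V/ii - ii - V6 - I

D: root D is the tonic; major triad there is I.
Gmaj7/D: root G is the subdominant; major seventh chord there is IV43.
B: chromatic; B is V of ii, so V/ii.
Em: minor triad on E = scale degree 2 → ii.
A/C# has root A, degree 5 in D major, so V6.
D: root D is the tonic; major triad there is I.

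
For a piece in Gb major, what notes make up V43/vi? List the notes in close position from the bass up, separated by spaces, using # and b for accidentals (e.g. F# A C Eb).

F Ab Bb D

V43/vi is a secondary dominant — the dominant seventh of vi. vi in Gb major is Eb, so the applied chord's root is Bb, a perfect fifth above.
Building a dominant seventh chord on Bb gives Bb-D-F-Ab.
The figured bass 43 indicates second inversion, placing the fifth (F) in the bass: F-Ab-Bb-D.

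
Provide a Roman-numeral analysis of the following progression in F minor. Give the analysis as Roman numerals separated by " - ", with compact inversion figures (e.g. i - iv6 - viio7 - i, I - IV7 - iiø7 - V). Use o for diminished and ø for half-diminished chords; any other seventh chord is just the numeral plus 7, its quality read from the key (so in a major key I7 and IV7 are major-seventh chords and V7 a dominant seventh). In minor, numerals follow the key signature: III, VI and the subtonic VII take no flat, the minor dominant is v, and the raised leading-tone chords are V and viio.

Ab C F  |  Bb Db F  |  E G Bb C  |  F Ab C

Ab-C-F: root F is the tonic; minor triad there is i6.
Bb-Db-F: minor triad on Bb = scale degree 4 → iv.
E-G-Bb-C: root C is the dominant; dominant seventh chord there is V65.
F-Ab-C has root F, degree 1 in F minor, so i.

i6 - iv - V65 - i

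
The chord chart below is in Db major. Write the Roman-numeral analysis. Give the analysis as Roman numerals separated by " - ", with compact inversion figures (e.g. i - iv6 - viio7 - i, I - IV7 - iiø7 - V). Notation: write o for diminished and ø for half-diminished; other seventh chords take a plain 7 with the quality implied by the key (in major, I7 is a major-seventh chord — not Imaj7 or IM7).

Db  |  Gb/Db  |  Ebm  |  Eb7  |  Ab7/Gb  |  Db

Db: major triad on Db = scale degree 1 → I.
Gb/Db has root Gb, degree 4 in Db major, so IV64.
Ebm: root Eb is the supertonic; minor triad there is ii.
Eb7: a dominant seventh chord on Eb, the applied dominant of V → V7/V.
Ab7/Gb has root Ab, degree 5 in Db major, so V42.
Db: root Db is the tonic; major triad there is I.

I - IV64 - ii - V7/V - V42 - I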